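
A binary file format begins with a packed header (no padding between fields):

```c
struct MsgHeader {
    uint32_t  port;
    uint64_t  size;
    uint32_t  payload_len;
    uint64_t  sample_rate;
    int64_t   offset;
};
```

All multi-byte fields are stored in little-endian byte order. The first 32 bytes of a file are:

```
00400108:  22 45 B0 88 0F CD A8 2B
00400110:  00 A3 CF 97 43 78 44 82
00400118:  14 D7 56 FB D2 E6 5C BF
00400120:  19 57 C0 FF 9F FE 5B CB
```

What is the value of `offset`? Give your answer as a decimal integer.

`offset` follows `port` (4 B), `size` (8 B), `payload_len` (4 B), `sample_rate` (8 B), so it starts at offset 4 + 8 + 4 + 8 = 24 and occupies 8 bytes.
Bytes at offsets 24..31: 19 57 C0 FF 9F FE 5B CB.
Little-endian: lowest address holds the least-significant byte.
Reassemble most-significant byte first: CB 5B FE 9F FF C0 57 19 → 0xCB5BFE9FFFC05719.
Top bit is set, so as a signed 64-bit value this is 0xCB5BFE9FFFC05719 − 2^64 = -3793158297985460455.

-3793158297985460455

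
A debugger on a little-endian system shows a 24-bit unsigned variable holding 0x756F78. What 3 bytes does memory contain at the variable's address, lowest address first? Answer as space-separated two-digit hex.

Split into bytes (most-significant first): 75 6F 78.
Little-endian: lowest address holds the least-significant byte.
So at ascending addresses the bytes are 78 6F 75.

78 6F 75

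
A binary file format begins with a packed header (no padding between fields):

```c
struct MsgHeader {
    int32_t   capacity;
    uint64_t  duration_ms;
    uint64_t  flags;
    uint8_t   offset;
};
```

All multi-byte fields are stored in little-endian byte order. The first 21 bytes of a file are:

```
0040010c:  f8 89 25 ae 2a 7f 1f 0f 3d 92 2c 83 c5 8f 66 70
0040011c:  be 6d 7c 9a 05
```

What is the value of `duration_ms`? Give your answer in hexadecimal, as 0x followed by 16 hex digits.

0x832C923D0F1F7F2A

`duration_ms` follows `capacity` (4 bytes), so it starts at byte offset 4 and occupies 8 bytes.
Bytes at offsets 4..11: 2A 7F 1F 0F 3D 92 2C 83.
Little-endian stores the least-significant byte at the lowest address.
Reassemble most-significant byte first: 83 2C 92 3D 0F 1F 7F 2A → 0x832C923D0F1F7F2A.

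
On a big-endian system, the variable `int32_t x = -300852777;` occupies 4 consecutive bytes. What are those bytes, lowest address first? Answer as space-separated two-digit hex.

EE 11 59 D7

Two's complement of -300852777 in 32 bits: 300852777 = 0x11EEA629; invert → 0xEE1159D6; add 1 → 0xEE1159D7.
Split into bytes (most-significant first): EE 11 59 D7.
In big-endian order the high byte comes first in memory.
So the memory order matches the most-significant-first order: EE 11 59 D7.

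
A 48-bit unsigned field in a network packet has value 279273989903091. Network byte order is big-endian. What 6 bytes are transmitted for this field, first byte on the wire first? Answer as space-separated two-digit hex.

279273989903091 in hexadecimal, padded to 48 bits, is 0xFDFF8AF692F3.
Split into bytes (most-significant first): FD FF 8A F6 92 F3.
In big-endian order the high byte comes first in memory.
So the memory order matches the most-significant-first order: FD FF 8A F6 92 F3.

FD FF 8A F6 92 F3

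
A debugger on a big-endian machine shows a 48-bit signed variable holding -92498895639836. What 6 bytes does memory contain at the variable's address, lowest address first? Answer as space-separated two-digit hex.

AB DF 6C 2E EA E4

Two's complement of -92498895639836 in 48 bits: 92498895639836 = 0x542093D1151C; invert → 0xABDF6C2EEAE3; add 1 → 0xABDF6C2EEAE4.
Split into bytes (most-significant first): AB DF 6C 2E EA E4.
Big-endian: lowest address holds the most-significant byte.
So the memory order matches the most-significant-first order: AB DF 6C 2E EA E4.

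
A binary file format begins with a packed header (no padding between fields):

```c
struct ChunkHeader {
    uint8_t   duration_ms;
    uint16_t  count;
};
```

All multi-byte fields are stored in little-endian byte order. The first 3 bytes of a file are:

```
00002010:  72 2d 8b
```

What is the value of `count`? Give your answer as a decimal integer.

`count` follows `duration_ms` (1 byte), so it starts at byte offset 1 and occupies 2 bytes.
Bytes at offsets 1..2: 2D 8B.
Little-endian stores the least-significant byte at the lowest address.
Reassemble most-significant byte first: 8B 2D → 0x8B2D.
0x8B2D = 35629.

35629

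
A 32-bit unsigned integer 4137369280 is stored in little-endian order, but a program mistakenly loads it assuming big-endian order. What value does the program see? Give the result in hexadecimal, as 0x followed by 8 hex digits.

0xC03E9BF6

4137369280 in 32-bit hexadecimal is 0xF69B3EC0.
Stored little-endian, the bytes at ascending addresses are C0 3E 9B F6.
Read back as big-endian, the last byte is least significant, giving 0xC03E9BF6.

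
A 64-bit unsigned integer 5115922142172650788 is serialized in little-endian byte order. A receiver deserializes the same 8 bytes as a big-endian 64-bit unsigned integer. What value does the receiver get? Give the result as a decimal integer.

2638477429100314438

5115922142172650788 in 64-bit hexadecimal is 0x46FF68153EC19D24.
Stored little-endian, the bytes at ascending addresses are 24 9D C1 3E 15 68 FF 46.
Read back as big-endian, the last byte is least significant, giving 0x249DC13E1568FF46.
0x249DC13E1568FF46 = 2638477429100314438.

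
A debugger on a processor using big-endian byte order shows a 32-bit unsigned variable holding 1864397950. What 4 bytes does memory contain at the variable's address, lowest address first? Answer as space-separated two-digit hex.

1864397950 in hexadecimal, padded to 32 bits, is 0x6F20747E.
Split into bytes (most-significant first): 6F 20 74 7E.
Big-endian: lowest address holds the most-significant byte.
So the memory order matches the most-significant-first order: 6F 20 74 7E.

6F 20 74 7E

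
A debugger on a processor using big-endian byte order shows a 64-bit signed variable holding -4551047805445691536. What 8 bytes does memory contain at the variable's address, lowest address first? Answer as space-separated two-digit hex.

Two's complement of -4551047805445691536 in 64 bits: 4551047805445691536 = 0x3F2891DDD7695890; invert → 0xC0D76E222896A76F; add 1 → 0xC0D76E222896A770.
Split into bytes (most-significant first): C0 D7 6E 22 28 96 A7 70.
In big-endian order the high byte comes first in memory.
So the memory order matches the most-significant-first order: C0 D7 6E 22 28 96 A7 70.

C0 D7 6E 22 28 96 A7 70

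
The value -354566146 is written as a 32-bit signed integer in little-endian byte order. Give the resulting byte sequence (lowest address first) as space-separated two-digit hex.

Two's complement of -354566146 in 32 bits: 354566146 = 0x15224002; invert → 0xEADDBFFD; add 1 → 0xEADDBFFE.
Split into bytes (most-significant first): EA DD BF FE.
Little-endian: lowest address holds the least-significant byte.
So at ascending addresses the bytes are FE BF DD EA.

FE BF DD EA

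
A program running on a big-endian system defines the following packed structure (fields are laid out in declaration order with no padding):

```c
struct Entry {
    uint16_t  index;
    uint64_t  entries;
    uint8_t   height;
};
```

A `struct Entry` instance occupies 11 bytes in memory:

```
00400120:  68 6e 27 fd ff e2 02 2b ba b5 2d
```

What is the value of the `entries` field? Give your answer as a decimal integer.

`entries` follows `index` (2 bytes), so it starts at byte offset 2 and occupies 8 bytes.
Bytes at offsets 2..9: 27 FD FF E2 02 2B BA B5.
In big-endian order the high byte comes first in memory.
The bytes are already most-significant first: 0x27FDFFE2022BBAB5.
0x27FDFFE2022BBAB5 = 2881740682751097525.

2881740682751097525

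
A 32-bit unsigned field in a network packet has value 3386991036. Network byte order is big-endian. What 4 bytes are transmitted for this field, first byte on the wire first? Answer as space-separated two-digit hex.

C9 E1 61 BC

3386991036 in hexadecimal, padded to 32 bits, is 0xC9E161BC.
Split into bytes (most-significant first): C9 E1 61 BC.
In big-endian order the high byte comes first in memory.
So the memory order matches the most-significant-first order: C9 E1 61 BC.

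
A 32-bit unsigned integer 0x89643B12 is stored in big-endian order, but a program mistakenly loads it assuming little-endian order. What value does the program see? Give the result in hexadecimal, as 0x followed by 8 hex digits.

Stored big-endian, the bytes at ascending addresses are 89 64 3B 12.
Read back as little-endian, the first byte is least significant, giving 0x123B6489.

0x123B6489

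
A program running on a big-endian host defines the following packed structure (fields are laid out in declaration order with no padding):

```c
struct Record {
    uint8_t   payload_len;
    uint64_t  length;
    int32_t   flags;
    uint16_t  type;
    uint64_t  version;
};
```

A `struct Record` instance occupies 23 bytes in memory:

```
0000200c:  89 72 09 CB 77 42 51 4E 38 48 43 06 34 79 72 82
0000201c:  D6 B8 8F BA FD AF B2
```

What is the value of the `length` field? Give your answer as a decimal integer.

8217322708188352056

`length` follows `payload_len` (1 byte), so it starts at byte offset 1 and occupies 8 bytes.
Bytes at offsets 1..8: 72 09 CB 77 42 51 4E 38.
In big-endian order the high byte comes first in memory.
The bytes are already most-significant first: 0x7209CB7742514E38.
0x7209CB7742514E38 = 8217322708188352056.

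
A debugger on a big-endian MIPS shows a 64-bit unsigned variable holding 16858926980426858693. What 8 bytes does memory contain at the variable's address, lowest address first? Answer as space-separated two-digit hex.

E9 F6 F0 C4 2A 97 80 C5

16858926980426858693 in hexadecimal, padded to 64 bits, is 0xE9F6F0C42A9780C5.
Split into bytes (most-significant first): E9 F6 F0 C4 2A 97 80 C5.
Big-endian stores the most-significant byte at the lowest address.
So the memory order matches the most-significant-first order: E9 F6 F0 C4 2A 97 80 C5.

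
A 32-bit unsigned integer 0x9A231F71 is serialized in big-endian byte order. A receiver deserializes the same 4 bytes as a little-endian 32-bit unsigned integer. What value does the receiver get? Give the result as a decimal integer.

1897866138

Stored big-endian, the bytes at ascending addresses are 9A 23 1F 71.
Read back as little-endian, the first byte is least significant, giving 0x711F239A.
0x711F239A = 1897866138.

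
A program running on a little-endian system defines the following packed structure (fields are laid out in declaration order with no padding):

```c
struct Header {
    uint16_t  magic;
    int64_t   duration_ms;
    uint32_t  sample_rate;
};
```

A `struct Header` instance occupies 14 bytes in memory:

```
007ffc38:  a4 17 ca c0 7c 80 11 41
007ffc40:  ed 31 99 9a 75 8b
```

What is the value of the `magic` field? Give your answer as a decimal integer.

`magic` is the first field, at byte offset 0, occupying 2 bytes.
Bytes at offsets 0..1: A4 17.
Little-endian stores the least-significant byte at the lowest address.
Reassemble most-significant byte first: 17 A4 → 0x17A4.
0x17A4 = 6052.

6052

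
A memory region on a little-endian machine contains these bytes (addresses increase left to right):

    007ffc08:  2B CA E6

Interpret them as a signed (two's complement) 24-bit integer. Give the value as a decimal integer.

Little-endian stores the least-significant byte at the lowest address.
Reassemble most-significant byte first: E6 CA 2B → 0xE6CA2B.
Top bit is set, so as a signed 24-bit value this is 0xE6CA2B − 2^24 = -1652181.

-1652181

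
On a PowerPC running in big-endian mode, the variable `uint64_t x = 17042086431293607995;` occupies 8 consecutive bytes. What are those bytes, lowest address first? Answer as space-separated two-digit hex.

17042086431293607995 in hexadecimal, padded to 64 bits, is 0xEC81A75100C2903B.
Split into bytes (most-significant first): EC 81 A7 51 00 C2 90 3B.
In big-endian order the high byte comes first in memory.
So the memory order matches the most-significant-first order: EC 81 A7 51 00 C2 90 3B.

EC 81 A7 51 00 C2 90 3B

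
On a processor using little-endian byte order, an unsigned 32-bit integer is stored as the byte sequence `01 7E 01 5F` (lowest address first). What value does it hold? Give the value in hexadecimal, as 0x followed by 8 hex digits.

0x5F017E01

Little-endian stores the least-significant byte at the lowest address.
Reassemble most-significant byte first: 5F 01 7E 01 → 0x5F017E01.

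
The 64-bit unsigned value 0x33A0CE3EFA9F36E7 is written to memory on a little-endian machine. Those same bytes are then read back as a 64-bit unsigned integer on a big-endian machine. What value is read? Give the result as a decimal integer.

16660679768648097843

Stored little-endian, the bytes at ascending addresses are E7 36 9F FA 3E CE A0 33.
Read back as big-endian, the last byte is least significant, giving 0xE7369FFA3ECEA033.
0xE7369FFA3ECEA033 = 16660679768648097843.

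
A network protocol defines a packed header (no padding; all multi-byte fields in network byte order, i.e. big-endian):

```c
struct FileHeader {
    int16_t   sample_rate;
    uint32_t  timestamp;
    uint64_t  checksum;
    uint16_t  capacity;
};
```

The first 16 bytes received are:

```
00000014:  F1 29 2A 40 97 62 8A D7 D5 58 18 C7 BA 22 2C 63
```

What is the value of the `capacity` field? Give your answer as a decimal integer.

11363

`capacity` follows `sample_rate` (2 B), `timestamp` (4 B), `checksum` (8 B), so it starts at offset 2 + 4 + 8 = 14 and occupies 2 bytes.
Bytes at offsets 14..15: 2C 63.
Big-endian stores the most-significant byte at the lowest address.
The bytes are already most-significant first: 0x2C63.
0x2C63 = 11363.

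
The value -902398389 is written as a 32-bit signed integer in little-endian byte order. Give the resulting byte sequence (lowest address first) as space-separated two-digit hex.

4B 7E 36 CA

Two's complement of -902398389 in 32 bits: 902398389 = 0x35C981B5; invert → 0xCA367E4A; add 1 → 0xCA367E4B.
Split into bytes (most-significant first): CA 36 7E 4B.
In little-endian order the low byte comes first in memory.
So at ascending addresses the bytes are 4B 7E 36 CA.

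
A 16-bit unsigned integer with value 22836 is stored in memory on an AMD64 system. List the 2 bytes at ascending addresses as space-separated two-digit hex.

34 59

22836 in hexadecimal, padded to 16 bits, is 0x5934.
Split into bytes (most-significant first): 59 34.
Little-endian stores the least-significant byte at the lowest address.
So at ascending addresses the bytes are 34 59.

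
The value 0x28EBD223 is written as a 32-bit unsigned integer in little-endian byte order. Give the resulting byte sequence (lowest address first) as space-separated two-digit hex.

Split into bytes (most-significant first): 28 EB D2 23.
Little-endian stores the least-significant byte at the lowest address.
So at ascending addresses the bytes are 23 D2 EB 28.

23 D2 EB 28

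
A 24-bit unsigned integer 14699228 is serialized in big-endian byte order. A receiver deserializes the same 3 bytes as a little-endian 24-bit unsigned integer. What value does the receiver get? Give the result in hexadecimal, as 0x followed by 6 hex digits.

0xDC4AE0

14699228 in 24-bit hexadecimal is 0xE04ADC.
Stored big-endian, the bytes at ascending addresses are E0 4A DC.
Read back as little-endian, the first byte is least significant, giving 0xDC4AE0.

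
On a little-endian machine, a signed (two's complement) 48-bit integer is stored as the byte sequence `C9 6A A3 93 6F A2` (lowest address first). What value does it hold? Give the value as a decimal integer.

In little-endian order the low byte comes first in memory.
Reassemble most-significant byte first: A2 6F 93 A3 6A C9 → 0xA26F93A36AC9.
Top bit is set, so as a signed 48-bit value this is 0xA26F93A36AC9 − 2^48 = -102874874680631.

-102874874680631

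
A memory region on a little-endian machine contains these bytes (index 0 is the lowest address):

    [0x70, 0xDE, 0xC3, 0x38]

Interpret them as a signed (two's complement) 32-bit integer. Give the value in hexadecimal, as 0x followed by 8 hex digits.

0x38C3DE70

In little-endian order the low byte comes first in memory.
Reassemble most-significant byte first: 38 C3 DE 70 → 0x38C3DE70.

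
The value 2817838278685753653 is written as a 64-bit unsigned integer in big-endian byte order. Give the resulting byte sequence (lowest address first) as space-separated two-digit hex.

27 1A F8 FC 23 90 01 35

2817838278685753653 in hexadecimal, padded to 64 bits, is 0x271AF8FC23900135.
Split into bytes (most-significant first): 27 1A F8 FC 23 90 01 35.
Big-endian: lowest address holds the most-significant byte.
So the memory order matches the most-significant-first order: 27 1A F8 FC 23 90 01 35.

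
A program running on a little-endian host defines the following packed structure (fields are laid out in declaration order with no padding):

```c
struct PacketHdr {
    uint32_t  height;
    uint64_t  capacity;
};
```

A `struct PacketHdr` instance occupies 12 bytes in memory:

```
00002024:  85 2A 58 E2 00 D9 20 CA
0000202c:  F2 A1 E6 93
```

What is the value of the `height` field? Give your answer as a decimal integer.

3797428869

`height` is the first field, at byte offset 0, occupying 4 bytes.
Bytes at offsets 0..3: 85 2A 58 E2.
Little-endian stores the least-significant byte at the lowest address.
Reassemble most-significant byte first: E2 58 2A 85 → 0xE2582A85.
0xE2582A85 = 3797428869.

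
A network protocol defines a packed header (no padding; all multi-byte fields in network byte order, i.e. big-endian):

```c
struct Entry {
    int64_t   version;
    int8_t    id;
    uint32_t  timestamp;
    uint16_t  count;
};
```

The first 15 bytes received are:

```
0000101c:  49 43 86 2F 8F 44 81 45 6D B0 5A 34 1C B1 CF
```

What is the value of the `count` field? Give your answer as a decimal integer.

45519

`count` follows `version` (8 B), `id` (1 B), `timestamp` (4 B), so it starts at offset 8 + 1 + 4 = 13 and occupies 2 bytes.
Bytes at offsets 13..14: B1 CF.
In big-endian order the high byte comes first in memory.
The bytes are already most-significant first: 0xB1CF.
0xB1CF = 45519.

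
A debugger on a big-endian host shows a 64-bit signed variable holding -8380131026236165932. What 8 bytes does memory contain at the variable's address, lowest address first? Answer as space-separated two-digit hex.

8B B3 CB 3B 41 F6 B0 D4

Two's complement of -8380131026236165932 in 64 bits: 8380131026236165932 = 0x744C34C4BE094F2C; invert → 0x8BB3CB3B41F6B0D3; add 1 → 0x8BB3CB3B41F6B0D4.
Split into bytes (most-significant first): 8B B3 CB 3B 41 F6 B0 D4.
In big-endian order the high byte comes first in memory.
So the memory order matches the most-significant-first order: 8B B3 CB 3B 41 F6 B0 D4.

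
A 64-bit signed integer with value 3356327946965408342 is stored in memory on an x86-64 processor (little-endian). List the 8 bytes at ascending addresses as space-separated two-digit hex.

56 DA 96 34 7C 12 94 2E

3356327946965408342 in hexadecimal, padded to 64 bits, is 0x2E94127C3496DA56.
Split into bytes (most-significant first): 2E 94 12 7C 34 96 DA 56.
Little-endian stores the least-significant byte at the lowest address.
So at ascending addresses the bytes are 56 DA 96 34 7C 12 94 2E.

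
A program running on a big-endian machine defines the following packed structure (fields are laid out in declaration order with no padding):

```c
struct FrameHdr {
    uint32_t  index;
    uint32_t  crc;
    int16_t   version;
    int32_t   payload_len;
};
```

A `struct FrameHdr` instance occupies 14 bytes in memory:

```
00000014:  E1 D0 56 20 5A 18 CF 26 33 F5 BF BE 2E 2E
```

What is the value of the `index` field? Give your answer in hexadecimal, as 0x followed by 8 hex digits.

0xE1D05620

`index` is the first field, at byte offset 0, occupying 4 bytes.
Bytes at offsets 0..3: E1 D0 56 20.
In big-endian order the high byte comes first in memory.
The bytes are already most-significant first: 0xE1D05620.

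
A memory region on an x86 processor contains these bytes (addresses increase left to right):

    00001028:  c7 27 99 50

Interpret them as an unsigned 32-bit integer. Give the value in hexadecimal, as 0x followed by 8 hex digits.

0x509927C7

In little-endian order the low byte comes first in memory.
Reassemble most-significant byte first: 50 99 27 C7 → 0x509927C7.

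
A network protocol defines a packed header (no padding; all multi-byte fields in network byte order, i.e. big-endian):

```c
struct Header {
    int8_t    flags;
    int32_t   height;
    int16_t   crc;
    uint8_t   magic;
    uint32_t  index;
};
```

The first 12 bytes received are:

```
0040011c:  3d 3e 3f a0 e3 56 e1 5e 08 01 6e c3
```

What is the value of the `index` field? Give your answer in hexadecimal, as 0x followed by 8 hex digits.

`index` follows `flags` (1 B), `height` (4 B), `crc` (2 B), `magic` (1 B), so it starts at offset 1 + 4 + 2 + 1 = 8 and occupies 4 bytes.
Bytes at offsets 8..11: 08 01 6E C3.
Big-endian: lowest address holds the most-significant byte.
The bytes are already most-significant first: 0x08016EC3.

0x08016EC3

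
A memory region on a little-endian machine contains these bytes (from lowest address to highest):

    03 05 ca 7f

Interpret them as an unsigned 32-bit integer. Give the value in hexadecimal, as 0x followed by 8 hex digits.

0x7FCA0503

In little-endian order the low byte comes first in memory.
Reassemble most-significant byte first: 7F CA 05 03 → 0x7FCA0503.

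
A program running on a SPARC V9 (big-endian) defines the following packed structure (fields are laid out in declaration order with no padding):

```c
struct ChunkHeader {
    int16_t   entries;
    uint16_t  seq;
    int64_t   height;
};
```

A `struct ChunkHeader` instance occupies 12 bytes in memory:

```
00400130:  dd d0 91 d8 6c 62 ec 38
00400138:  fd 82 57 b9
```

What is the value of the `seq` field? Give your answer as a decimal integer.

37336

`seq` follows `entries` (2 bytes), so it starts at byte offset 2 and occupies 2 bytes.
Bytes at offsets 2..3: 91 D8.
Big-endian stores the most-significant byte at the lowest address.
The bytes are already most-significant first: 0x91D8.
0x91D8 = 37336.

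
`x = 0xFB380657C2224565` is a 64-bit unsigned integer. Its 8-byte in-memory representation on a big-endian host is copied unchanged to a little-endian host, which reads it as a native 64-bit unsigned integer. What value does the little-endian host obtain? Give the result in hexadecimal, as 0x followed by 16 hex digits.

Stored big-endian, the bytes at ascending addresses are FB 38 06 57 C2 22 45 65.
Read back as little-endian, the first byte is least significant, giving 0x654522C2570638FB.

0x654522C2570638FB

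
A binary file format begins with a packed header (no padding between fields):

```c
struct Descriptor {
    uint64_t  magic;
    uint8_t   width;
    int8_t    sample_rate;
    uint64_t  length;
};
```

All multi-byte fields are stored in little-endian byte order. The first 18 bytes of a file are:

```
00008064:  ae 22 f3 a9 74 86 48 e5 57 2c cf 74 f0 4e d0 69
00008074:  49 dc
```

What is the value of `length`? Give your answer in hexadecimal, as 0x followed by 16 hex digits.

0xDC4969D04EF074CF

`length` follows `magic` (8 B), `width` (1 B), `sample_rate` (1 B), so it starts at offset 8 + 1 + 1 = 10 and occupies 8 bytes.
Bytes at offsets 10..17: CF 74 F0 4E D0 69 49 DC.
Little-endian stores the least-significant byte at the lowest address.
Reassemble most-significant byte first: DC 49 69 D0 4E F0 74 CF → 0xDC4969D04EF074CF.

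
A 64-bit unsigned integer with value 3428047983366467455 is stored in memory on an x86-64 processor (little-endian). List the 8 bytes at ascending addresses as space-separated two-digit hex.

7F 6F 8D 71 7A DF 92 2F

3428047983366467455 in hexadecimal, padded to 64 bits, is 0x2F92DF7A718D6F7F.
Split into bytes (most-significant first): 2F 92 DF 7A 71 8D 6F 7F.
Little-endian: lowest address holds the least-significant byte.
So at ascending addresses the bytes are 7F 6F 8D 71 7A DF 92 2F.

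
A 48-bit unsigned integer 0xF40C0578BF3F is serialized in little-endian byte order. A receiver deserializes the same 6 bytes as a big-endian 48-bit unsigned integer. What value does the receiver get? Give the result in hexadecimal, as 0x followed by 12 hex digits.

Stored little-endian, the bytes at ascending addresses are 3F BF 78 05 0C F4.
Read back as big-endian, the last byte is least significant, giving 0x3FBF78050CF4.

0x3FBF78050CF4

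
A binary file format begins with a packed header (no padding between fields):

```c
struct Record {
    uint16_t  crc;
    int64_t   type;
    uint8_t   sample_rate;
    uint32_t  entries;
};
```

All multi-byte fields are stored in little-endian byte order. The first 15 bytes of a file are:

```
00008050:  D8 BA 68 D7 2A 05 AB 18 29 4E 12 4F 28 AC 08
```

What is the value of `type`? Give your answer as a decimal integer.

`type` follows `crc` (2 bytes), so it starts at byte offset 2 and occupies 8 bytes.
Bytes at offsets 2..9: 68 D7 2A 05 AB 18 29 4E.
Little-endian: lowest address holds the least-significant byte.
Reassemble most-significant byte first: 4E 29 18 AB 05 2A D7 68 → 0x4E2918AB052AD768.
0x4E2918AB052AD768 = 5632059931808683880.

5632059931808683880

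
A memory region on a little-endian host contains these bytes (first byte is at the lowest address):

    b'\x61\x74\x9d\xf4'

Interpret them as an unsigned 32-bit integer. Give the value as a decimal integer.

4103959649

Little-endian stores the least-significant byte at the lowest address.
Reassemble most-significant byte first: F4 9D 74 61 → 0xF49D7461.
0xF49D7461 = 4103959649.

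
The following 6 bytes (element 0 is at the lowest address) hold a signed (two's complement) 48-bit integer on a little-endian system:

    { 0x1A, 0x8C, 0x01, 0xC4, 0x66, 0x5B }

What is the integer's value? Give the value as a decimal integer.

100496933227546

Little-endian stores the least-significant byte at the lowest address.
Reassemble most-significant byte first: 5B 66 C4 01 8C 1A → 0x5B66C4018C1A.
0x5B66C4018C1A = 100496933227546.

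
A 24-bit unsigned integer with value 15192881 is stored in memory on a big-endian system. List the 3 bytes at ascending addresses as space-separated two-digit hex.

15192881 in hexadecimal, padded to 24 bits, is 0xE7D331.
Split into bytes (most-significant first): E7 D3 31.
In big-endian order the high byte comes first in memory.
So the memory order matches the most-significant-first order: E7 D3 31.

E7 D3 31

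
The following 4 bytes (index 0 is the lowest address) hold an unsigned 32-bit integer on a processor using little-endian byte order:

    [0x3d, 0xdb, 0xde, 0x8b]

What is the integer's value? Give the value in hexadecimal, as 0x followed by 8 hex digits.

0x8BDEDB3D

In little-endian order the low byte comes first in memory.
Reassemble most-significant byte first: 8B DE DB 3D → 0x8BDEDB3D.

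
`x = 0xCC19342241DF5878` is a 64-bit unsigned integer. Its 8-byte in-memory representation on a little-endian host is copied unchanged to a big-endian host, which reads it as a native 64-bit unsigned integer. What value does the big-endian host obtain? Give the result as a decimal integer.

Stored little-endian, the bytes at ascending addresses are 78 58 DF 41 22 34 19 CC.
Read back as big-endian, the last byte is least significant, giving 0x7858DF41223419CC.
0x7858DF41223419CC = 8671926553341598156.

8671926553341598156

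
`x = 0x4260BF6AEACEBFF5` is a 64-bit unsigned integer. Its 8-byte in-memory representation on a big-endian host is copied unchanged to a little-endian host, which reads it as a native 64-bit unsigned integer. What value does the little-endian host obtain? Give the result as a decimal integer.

Stored big-endian, the bytes at ascending addresses are 42 60 BF 6A EA CE BF F5.
Read back as little-endian, the first byte is least significant, giving 0xF5BFCEEA6ABF6042.
0xF5BFCEEA6ABF6042 = 17708099766052675650.

17708099766052675650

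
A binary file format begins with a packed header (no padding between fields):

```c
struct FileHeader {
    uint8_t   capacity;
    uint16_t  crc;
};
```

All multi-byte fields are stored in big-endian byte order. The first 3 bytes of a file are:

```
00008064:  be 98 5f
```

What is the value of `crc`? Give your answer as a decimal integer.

`crc` follows `capacity` (1 byte), so it starts at byte offset 1 and occupies 2 bytes.
Bytes at offsets 1..2: 98 5F.
Big-endian stores the most-significant byte at the lowest address.
The bytes are already most-significant first: 0x985F.
0x985F = 39007.

39007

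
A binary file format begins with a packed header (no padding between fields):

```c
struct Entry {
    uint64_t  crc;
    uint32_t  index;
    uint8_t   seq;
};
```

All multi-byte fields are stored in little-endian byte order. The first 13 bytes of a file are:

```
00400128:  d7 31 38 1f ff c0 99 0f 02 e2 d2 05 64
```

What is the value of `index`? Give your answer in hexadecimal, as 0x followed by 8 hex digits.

0x05D2E202

`index` follows `crc` (8 bytes), so it starts at byte offset 8 and occupies 4 bytes.
Bytes at offsets 8..11: 02 E2 D2 05.
In little-endian order the low byte comes first in memory.
Reassemble most-significant byte first: 05 D2 E2 02 → 0x05D2E202.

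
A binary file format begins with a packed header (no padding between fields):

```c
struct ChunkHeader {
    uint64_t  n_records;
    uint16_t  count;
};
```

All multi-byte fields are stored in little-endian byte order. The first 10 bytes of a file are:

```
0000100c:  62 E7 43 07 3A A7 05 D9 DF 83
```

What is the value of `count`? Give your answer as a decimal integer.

`count` follows `n_records` (8 bytes), so it starts at byte offset 8 and occupies 2 bytes.
Bytes at offsets 8..9: DF 83.
Little-endian: lowest address holds the least-significant byte.
Reassemble most-significant byte first: 83 DF → 0x83DF.
0x83DF = 33759.

33759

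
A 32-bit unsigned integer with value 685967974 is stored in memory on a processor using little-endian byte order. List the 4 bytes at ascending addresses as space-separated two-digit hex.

66 0A E3 28

685967974 in hexadecimal, padded to 32 bits, is 0x28E30A66.
Split into bytes (most-significant first): 28 E3 0A 66.
Little-endian stores the least-significant byte at the lowest address.
So at ascending addresses the bytes are 66 0A E3 28.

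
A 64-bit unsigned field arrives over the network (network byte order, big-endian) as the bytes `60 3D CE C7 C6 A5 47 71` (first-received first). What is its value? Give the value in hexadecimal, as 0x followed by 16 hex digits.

Big-endian stores the most-significant byte at the lowest address.
The bytes are already most-significant first: 0x603DCEC7C6A54771.

0x603DCEC7C6A54771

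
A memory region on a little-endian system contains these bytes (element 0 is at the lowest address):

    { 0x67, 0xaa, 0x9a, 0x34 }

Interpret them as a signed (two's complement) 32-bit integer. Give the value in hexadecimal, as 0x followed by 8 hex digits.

In little-endian order the low byte comes first in memory.
Reassemble most-significant byte first: 34 9A AA 67 → 0x349AAA67.

0x349AAA67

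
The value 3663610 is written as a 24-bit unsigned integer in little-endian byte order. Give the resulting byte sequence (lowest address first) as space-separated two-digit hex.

FA E6 37

3663610 in hexadecimal, padded to 24 bits, is 0x37E6FA.
Split into bytes (most-significant first): 37 E6 FA.
Little-endian: lowest address holds the least-significant byte.
So at ascending addresses the bytes are FA E6 37.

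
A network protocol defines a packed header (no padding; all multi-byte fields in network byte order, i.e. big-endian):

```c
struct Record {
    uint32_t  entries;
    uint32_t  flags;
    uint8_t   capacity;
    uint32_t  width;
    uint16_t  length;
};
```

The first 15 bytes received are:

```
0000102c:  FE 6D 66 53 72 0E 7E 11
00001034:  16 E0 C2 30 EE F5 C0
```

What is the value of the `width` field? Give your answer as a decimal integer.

3770822894

`width` follows `entries` (4 B), `flags` (4 B), `capacity` (1 B), so it starts at offset 4 + 4 + 1 = 9 and occupies 4 bytes.
Bytes at offsets 9..12: E0 C2 30 EE.
Big-endian stores the most-significant byte at the lowest address.
The bytes are already most-significant first: 0xE0C230EE.
0xE0C230EE = 3770822894.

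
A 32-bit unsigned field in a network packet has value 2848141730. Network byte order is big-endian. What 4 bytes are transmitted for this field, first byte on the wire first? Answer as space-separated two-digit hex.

2848141730 in hexadecimal, padded to 32 bits, is 0xA9C331A2.
Split into bytes (most-significant first): A9 C3 31 A2.
Big-endian: lowest address holds the most-significant byte.
So the memory order matches the most-significant-first order: A9 C3 31 A2.

A9 C3 31 A2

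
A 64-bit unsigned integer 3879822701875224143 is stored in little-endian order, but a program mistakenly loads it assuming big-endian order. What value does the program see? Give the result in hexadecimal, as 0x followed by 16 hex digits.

0x4FDEC4F030E6D735

3879822701875224143 in 64-bit hexadecimal is 0x35D7E630F0C4DE4F.
Stored little-endian, the bytes at ascending addresses are 4F DE C4 F0 30 E6 D7 35.
Read back as big-endian, the last byte is least significant, giving 0x4FDEC4F030E6D735.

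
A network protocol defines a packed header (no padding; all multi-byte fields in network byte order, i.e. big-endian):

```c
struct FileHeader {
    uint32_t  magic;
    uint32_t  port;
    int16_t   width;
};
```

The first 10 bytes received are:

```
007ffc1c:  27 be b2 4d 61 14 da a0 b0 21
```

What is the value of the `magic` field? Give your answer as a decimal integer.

`magic` is the first field, at byte offset 0, occupying 4 bytes.
Bytes at offsets 0..3: 27 BE B2 4D.
Big-endian stores the most-significant byte at the lowest address.
The bytes are already most-significant first: 0x27BEB24D.
0x27BEB24D = 666808909.

666808909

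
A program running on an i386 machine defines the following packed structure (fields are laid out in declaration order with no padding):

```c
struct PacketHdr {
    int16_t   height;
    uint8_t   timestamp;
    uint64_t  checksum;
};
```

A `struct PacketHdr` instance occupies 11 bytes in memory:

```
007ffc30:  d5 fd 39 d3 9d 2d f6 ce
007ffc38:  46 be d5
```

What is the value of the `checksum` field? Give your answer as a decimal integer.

`checksum` follows `height` (2 B), `timestamp` (1 B), so it starts at offset 2 + 1 = 3 and occupies 8 bytes.
Bytes at offsets 3..10: D3 9D 2D F6 CE 46 BE D5.
Little-endian: lowest address holds the least-significant byte.
Reassemble most-significant byte first: D5 BE 46 CE F6 2D 9D D3 → 0xD5BE46CEF62D9DD3.
0xD5BE46CEF62D9DD3 = 15401825630361066963.

15401825630361066963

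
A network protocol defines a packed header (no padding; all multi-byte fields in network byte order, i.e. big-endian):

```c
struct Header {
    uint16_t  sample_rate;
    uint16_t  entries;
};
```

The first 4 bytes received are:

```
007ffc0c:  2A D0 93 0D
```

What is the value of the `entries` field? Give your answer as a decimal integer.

`entries` follows `sample_rate` (2 bytes), so it starts at byte offset 2 and occupies 2 bytes.
Bytes at offsets 2..3: 93 0D.
Big-endian: lowest address holds the most-significant byte.
The bytes are already most-significant first: 0x930D.
0x930D = 37645.

37645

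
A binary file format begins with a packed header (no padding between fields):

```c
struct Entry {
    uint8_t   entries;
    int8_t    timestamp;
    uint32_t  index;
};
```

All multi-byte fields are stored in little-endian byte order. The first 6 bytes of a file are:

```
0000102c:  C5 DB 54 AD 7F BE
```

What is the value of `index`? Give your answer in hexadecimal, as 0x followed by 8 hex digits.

`index` follows `entries` (1 B), `timestamp` (1 B), so it starts at offset 1 + 1 = 2 and occupies 4 bytes.
Bytes at offsets 2..5: 54 AD 7F BE.
In little-endian order the low byte comes first in memory.
Reassemble most-significant byte first: BE 7F AD 54 → 0xBE7FAD54.

0xBE7FAD54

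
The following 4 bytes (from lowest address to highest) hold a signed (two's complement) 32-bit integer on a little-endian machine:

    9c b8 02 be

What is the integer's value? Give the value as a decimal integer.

-1107117924

Little-endian: lowest address holds the least-significant byte.
Reassemble most-significant byte first: BE 02 B8 9C → 0xBE02B89C.
Top bit is set, so as a signed 32-bit value this is 0xBE02B89C − 2^32 = -1107117924.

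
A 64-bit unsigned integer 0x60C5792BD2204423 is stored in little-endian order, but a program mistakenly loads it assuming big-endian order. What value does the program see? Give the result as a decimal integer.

2541192176788424032

Stored little-endian, the bytes at ascending addresses are 23 44 20 D2 2B 79 C5 60.
Read back as big-endian, the last byte is least significant, giving 0x234420D22B79C560.
0x234420D22B79C560 = 2541192176788424032.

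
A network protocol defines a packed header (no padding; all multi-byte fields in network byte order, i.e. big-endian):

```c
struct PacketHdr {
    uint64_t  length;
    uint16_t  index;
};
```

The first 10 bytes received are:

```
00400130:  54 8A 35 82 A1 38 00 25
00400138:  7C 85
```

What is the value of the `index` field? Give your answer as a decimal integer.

`index` follows `length` (8 bytes), so it starts at byte offset 8 and occupies 2 bytes.
Bytes at offsets 8..9: 7C 85.
In big-endian order the high byte comes first in memory.
The bytes are already most-significant first: 0x7C85.
0x7C85 = 31877.

31877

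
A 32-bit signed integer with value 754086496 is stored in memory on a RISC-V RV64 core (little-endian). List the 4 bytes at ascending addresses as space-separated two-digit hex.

60 72 F2 2C

754086496 in hexadecimal, padded to 32 bits, is 0x2CF27260.
Split into bytes (most-significant first): 2C F2 72 60.
Little-endian: lowest address holds the least-significant byte.
So at ascending addresses the bytes are 60 72 F2 2C.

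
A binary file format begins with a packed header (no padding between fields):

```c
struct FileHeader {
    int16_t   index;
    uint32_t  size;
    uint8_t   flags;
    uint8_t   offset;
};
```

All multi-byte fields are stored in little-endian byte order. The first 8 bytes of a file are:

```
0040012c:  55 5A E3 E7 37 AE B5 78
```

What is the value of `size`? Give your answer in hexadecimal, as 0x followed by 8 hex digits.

`size` follows `index` (2 bytes), so it starts at byte offset 2 and occupies 4 bytes.
Bytes at offsets 2..5: E3 E7 37 AE.
Little-endian: lowest address holds the least-significant byte.
Reassemble most-significant byte first: AE 37 E7 E3 → 0xAE37E7E3.

0xAE37E7E3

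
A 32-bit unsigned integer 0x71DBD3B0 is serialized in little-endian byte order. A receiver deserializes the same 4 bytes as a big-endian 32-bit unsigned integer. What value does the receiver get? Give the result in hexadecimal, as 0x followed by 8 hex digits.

0xB0D3DB71

Stored little-endian, the bytes at ascending addresses are B0 D3 DB 71.
Read back as big-endian, the last byte is least significant, giving 0xB0D3DB71.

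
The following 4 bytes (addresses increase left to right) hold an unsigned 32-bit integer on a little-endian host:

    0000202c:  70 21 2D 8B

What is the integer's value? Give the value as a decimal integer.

Little-endian: lowest address holds the least-significant byte.
Reassemble most-significant byte first: 8B 2D 21 70 → 0x8B2D2170.
0x8B2D2170 = 2334990704.

2334990704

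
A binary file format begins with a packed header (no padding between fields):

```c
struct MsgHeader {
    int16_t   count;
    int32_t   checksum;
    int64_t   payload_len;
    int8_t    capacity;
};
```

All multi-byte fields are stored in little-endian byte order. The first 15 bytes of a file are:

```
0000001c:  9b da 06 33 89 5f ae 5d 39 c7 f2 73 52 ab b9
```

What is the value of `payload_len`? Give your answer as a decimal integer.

-6101687058571895378

`payload_len` follows `count` (2 B), `checksum` (4 B), so it starts at offset 2 + 4 = 6 and occupies 8 bytes.
Bytes at offsets 6..13: AE 5D 39 C7 F2 73 52 AB.
In little-endian order the low byte comes first in memory.
Reassemble most-significant byte first: AB 52 73 F2 C7 39 5D AE → 0xAB5273F2C7395DAE.
Top bit is set, so as a signed 64-bit value this is 0xAB5273F2C7395DAE − 2^64 = -6101687058571895378.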